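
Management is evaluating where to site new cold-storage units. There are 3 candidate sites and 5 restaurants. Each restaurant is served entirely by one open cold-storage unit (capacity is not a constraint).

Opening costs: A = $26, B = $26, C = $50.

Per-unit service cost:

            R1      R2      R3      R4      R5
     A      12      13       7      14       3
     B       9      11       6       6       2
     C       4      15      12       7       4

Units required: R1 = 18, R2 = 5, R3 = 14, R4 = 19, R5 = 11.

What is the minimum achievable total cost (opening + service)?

Minimum total cost: 423

For any fixed open set, each restaurant goes to its cheapest open site; total = fixed + service.
{B, C}: R1→C 4·18=72, R2→B 11·5=55, R3→B 6·14=84, R4→B 6·19=114, R5→B 2·11=22. Service 347; fixed 76; total 423.
{A, B, C}: R1→C 4·18=72, R2→B 11·5=55, R3→B 6·14=84, R4→B 6·19=114, R5→B 2·11=22. Service 347; fixed 102; total 449.
{B}: service 437 + fixed 26 = 463
{A}: service 678 + fixed 26 = 704
(All 7 nonempty subsets were checked; B and C is lowest.)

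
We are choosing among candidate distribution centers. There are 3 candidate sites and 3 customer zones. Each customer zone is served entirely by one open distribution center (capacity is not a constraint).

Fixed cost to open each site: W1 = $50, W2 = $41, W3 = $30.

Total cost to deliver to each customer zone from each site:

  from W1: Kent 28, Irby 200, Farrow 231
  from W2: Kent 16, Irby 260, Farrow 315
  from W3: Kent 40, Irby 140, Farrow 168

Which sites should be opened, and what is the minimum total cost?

For any fixed open set, each customer zone goes to its cheapest open site; total = fixed + service.
{W3}: Kent→W3 40, Irby→W3 140, Farrow→W3 168. Service 348; fixed 30; total 378.
{W2, W3}: Kent→W2 16, Irby→W3 140, Farrow→W3 168. Service 324; fixed 71; total 395.
{W1, W3}: service 336 + fixed 80 = 416
{W1, W2, W3}: Kent→W2 16, Irby→W3 140, Farrow→W3 168. Service 324; fixed 121; total 445.
No other subset beats 378.

Open W3 only; minimum total cost 378.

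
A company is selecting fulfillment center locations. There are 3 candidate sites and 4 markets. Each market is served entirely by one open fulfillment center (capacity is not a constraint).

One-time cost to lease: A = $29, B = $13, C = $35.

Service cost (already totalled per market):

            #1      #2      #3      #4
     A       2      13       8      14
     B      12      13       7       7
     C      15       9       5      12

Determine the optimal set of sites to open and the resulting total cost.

Open B only; minimum total cost 52.

For any fixed open set, each market goes to its cheapest open site; total = fixed + service.
{B}: #1→B 12, #2→B 13, #3→B 7, #4→B 7. Service 39; fixed 13; total 52.
{A}: service 37 + fixed 29 = 66
{A, B}: service 29 + fixed 42 = 71
{A, B, C}: service 23 + fixed 77 = 100
(All 7 nonempty subsets were checked; B only is lowest.)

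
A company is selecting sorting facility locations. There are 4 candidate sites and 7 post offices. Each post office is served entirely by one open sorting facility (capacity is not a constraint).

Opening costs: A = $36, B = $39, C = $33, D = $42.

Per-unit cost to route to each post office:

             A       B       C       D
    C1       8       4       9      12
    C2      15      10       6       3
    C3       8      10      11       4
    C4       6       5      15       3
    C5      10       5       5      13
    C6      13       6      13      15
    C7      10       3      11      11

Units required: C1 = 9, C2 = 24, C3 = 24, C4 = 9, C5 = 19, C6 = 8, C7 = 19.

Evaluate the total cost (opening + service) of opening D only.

Each post office is assigned to its cheapest site among the open ones.
{D}: C1→D 12·9=108, C2→D 3·24=72, C3→D 4·24=96, C4→D 3·9=27, C5→D 13·19=247, C6→D 15·8=120, C7→D 11·19=209. Service 879; fixed 42; total 921.

Total cost: 921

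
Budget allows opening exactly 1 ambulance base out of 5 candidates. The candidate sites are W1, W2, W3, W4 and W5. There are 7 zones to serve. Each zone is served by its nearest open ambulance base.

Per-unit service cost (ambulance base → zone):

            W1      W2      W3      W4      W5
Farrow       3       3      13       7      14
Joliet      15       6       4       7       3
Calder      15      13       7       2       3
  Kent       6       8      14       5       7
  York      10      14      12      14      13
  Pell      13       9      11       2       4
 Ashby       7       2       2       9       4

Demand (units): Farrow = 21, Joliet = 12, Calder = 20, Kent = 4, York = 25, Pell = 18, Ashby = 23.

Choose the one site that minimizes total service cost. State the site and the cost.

Choose W4 only; total service cost 884.

With exactly 1 open, each zone uses its cheapest among the chosen.
{W4}: Farrow→W4 7·21=147, Joliet→W4 7·12=84, Calder→W4 2·20=40, Kent→W4 5·4=20, York→W4 14·25=350, Pell→W4 2·18=36, Ashby→W4 9·23=207. Service cost 884.
{W5}: service cost 907
{W2}: service cost 985
Among all 5 size-1 choices, {W4} is lowest.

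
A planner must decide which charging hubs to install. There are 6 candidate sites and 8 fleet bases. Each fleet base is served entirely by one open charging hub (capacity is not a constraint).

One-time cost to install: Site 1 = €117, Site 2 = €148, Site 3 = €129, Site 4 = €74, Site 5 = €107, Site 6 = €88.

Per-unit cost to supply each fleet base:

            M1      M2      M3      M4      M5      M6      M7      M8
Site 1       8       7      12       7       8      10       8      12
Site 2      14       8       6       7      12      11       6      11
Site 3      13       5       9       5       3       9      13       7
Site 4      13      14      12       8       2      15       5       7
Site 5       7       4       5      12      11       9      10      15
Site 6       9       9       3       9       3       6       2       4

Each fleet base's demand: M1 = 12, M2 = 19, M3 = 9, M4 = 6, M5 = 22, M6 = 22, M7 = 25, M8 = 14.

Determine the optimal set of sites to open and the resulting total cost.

Open Site 5 and Site 6; minimum total cost 740.

For any fixed open set, each fleet base goes to its cheapest open site; total = fixed + service.
{Site 5, Site 6}: M1→Site 5 7·12=84, M2→Site 5 4·19=76, M3→Site 6 3·9=27, M4→Site 6 9·6=54, M5→Site 6 3·22=66, M6→Site 6 6·22=132, M7→Site 6 2·25=50, M8→Site 6 4·14=56. Service 545; fixed 195; total 740.
{Site 6}: service 664 + fixed 88 = 752
{Site 3, Site 6}: service 564 + fixed 217 = 781
{Site 1, Site 2, Site 3, Site 4, Site 5, Site 6}: service 499 + fixed 663 = 1162
No other subset beats 740.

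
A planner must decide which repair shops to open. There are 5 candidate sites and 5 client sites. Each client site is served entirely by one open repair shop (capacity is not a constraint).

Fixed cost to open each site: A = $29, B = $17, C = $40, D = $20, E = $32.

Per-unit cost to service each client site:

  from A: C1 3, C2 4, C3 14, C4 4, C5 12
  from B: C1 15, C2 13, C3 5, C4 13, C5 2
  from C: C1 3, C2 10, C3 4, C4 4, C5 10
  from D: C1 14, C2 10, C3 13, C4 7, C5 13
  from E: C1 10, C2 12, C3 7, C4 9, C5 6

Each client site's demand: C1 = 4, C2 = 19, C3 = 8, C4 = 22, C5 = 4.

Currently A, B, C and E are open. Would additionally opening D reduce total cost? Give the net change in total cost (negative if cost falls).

No — net change +20 (cost rises by 20).

Current service cost with {A, B, C, E}: 216.
Adding D: each client site re-picks its cheapest; new service cost 216, saving 0.
Extra fixed cost: 20. Net change = 20 − 0 = 20.
(Totals: 334 → 354.)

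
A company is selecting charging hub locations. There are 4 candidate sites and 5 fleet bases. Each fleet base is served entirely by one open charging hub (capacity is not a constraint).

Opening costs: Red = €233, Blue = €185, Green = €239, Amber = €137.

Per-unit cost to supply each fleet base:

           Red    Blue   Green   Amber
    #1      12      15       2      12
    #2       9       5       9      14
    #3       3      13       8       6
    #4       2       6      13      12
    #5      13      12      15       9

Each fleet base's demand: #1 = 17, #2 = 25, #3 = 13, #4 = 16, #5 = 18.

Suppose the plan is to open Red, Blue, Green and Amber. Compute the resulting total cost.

Each fleet base is assigned to its cheapest site among the open ones.
{Red, Blue, Green, Amber}: #1→Green 2·17=34, #2→Blue 5·25=125, #3→Red 3·13=39, #4→Red 2·16=32, #5→Amber 9·18=162. Service 392; fixed 794; total 1186.

Total cost: 1186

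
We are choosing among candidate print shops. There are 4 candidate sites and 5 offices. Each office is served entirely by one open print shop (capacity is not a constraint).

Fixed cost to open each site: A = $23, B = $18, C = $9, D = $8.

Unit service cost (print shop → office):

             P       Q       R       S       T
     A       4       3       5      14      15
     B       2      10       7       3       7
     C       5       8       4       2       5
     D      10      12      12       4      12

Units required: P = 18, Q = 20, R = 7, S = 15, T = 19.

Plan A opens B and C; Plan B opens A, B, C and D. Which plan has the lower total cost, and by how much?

Plan B is cheaper by 69.

Plan A: {B, C}: P→B 2·18=36, Q→C 8·20=160, R→C 4·7=28, S→C 2·15=30, T→C 5·19=95. Service 349; fixed 27; total 376.
Plan B: {A, B, C, D}: P→B 2·18=36, Q→A 3·20=60, R→C 4·7=28, S→C 2·15=30, T→C 5·19=95. Service 249; fixed 58; total 307.
Difference: |376 − 307| = 69.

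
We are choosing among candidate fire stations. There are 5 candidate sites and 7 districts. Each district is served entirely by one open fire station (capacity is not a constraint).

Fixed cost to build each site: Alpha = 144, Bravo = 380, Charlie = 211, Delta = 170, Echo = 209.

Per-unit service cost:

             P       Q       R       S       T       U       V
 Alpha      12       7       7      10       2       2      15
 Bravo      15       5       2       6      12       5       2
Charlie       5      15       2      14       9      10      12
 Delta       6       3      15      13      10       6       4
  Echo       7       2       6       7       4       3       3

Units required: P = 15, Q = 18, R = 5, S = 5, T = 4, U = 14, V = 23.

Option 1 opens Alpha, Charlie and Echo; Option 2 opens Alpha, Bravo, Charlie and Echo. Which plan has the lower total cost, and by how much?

Option 1: {Alpha, Charlie, Echo}: P→Charlie 5·15=75, Q→Echo 2·18=36, R→Charlie 2·5=10, S→Echo 7·5=35, T→Alpha 2·4=8, U→Alpha 2·14=28, V→Echo 3·23=69. Service 261; fixed 564; total 825.
Option 2: {Alpha, Bravo, Charlie, Echo}: P→Charlie 5·15=75, Q→Echo 2·18=36, R→Bravo 2·5=10, S→Bravo 6·5=30, T→Alpha 2·4=8, U→Alpha 2·14=28, V→Bravo 2·23=46. Service 233; fixed 944; total 1177.
Difference: |825 − 1177| = 352.

Option 1 is cheaper by 352.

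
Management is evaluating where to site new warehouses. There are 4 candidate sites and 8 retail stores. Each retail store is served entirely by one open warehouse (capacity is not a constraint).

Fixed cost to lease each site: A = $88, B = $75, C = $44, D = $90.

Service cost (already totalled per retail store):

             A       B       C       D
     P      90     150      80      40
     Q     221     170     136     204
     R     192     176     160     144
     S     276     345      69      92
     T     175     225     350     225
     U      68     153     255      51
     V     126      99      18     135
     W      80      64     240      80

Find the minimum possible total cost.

For any fixed open set, each retail store goes to its cheapest open site; total = fixed + service.
{C, D}: P→D 40, Q→C 136, R→D 144, S→C 69, T→D 225, U→D 51, V→C 18, W→D 80. Service 763; fixed 134; total 897.
{A, C}: P→C 80, Q→C 136, R→C 160, S→C 69, T→A 175, U→A 68, V→C 18, W→A 80. Service 786; fixed 132; total 918.
{A, C, D}: service 713 + fixed 222 = 935
{A, B, C, D}: service 697 + fixed 297 = 994
No other subset beats 897.

Minimum total cost: 897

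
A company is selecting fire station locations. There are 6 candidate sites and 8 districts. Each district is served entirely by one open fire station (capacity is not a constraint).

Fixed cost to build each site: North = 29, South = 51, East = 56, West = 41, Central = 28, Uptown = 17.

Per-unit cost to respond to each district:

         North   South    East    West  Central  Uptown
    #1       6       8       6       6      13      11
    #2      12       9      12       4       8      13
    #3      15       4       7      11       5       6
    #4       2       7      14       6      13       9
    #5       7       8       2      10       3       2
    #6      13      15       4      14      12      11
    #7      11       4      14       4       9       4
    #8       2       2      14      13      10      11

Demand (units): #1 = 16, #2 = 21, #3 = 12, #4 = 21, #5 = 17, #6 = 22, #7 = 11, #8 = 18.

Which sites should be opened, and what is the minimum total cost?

Open North, East and West; minimum total cost 634.

For any fixed open set, each district goes to its cheapest open site; total = fixed + service.
{North, East, West}: #1→North 6·16=96, #2→West 4·21=84, #3→East 7·12=84, #4→North 2·21=42, #5→East 2·17=34, #6→East 4·22=88, #7→West 4·11=44, #8→North 2·18=36. Service 508; fixed 126; total 634.
{North, East, West, Central}: service 484 + fixed 154 = 638
{North, East, West, Uptown}: service 496 + fixed 143 = 639
{North, South, East, West, Central, Uptown}: service 472 + fixed 222 = 694
No other subset beats 634.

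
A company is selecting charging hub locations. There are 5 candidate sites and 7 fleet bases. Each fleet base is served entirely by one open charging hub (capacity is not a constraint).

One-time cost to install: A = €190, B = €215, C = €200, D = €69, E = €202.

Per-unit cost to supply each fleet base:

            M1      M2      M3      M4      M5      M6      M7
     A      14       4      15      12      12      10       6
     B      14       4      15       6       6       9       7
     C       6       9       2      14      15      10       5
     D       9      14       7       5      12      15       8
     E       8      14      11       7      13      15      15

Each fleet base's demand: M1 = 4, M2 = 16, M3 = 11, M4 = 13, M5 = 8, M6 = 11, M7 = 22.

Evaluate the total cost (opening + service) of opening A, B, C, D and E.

Each fleet base is assigned to its cheapest site among the open ones.
{A, B, C, D, E}: M1→C 6·4=24, M2→A 4·16=64, M3→C 2·11=22, M4→D 5·13=65, M5→B 6·8=48, M6→B 9·11=99, M7→C 5·22=110. Service 432; fixed 876; total 1308.

Total cost: 1308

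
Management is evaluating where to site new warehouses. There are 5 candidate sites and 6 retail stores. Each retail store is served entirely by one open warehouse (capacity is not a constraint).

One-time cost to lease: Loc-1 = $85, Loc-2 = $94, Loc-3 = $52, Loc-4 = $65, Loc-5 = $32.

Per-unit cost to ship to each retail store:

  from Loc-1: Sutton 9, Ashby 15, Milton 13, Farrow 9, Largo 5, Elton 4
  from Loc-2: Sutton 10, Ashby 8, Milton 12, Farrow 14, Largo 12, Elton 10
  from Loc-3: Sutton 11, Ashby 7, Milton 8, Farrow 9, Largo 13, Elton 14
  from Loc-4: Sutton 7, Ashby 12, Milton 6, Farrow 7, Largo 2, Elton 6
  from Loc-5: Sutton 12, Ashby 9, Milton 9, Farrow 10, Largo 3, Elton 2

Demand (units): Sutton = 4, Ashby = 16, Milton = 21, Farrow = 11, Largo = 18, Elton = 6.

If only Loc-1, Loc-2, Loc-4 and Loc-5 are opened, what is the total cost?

Total cost: 683

Each retail store is assigned to its cheapest site among the open ones.
{Loc-1, Loc-2, Loc-4, Loc-5}: Sutton→Loc-4 7·4=28, Ashby→Loc-2 8·16=128, Milton→Loc-4 6·21=126, Farrow→Loc-4 7·11=77, Largo→Loc-4 2·18=36, Elton→Loc-5 2·6=12. Service 407; fixed 276; total 683.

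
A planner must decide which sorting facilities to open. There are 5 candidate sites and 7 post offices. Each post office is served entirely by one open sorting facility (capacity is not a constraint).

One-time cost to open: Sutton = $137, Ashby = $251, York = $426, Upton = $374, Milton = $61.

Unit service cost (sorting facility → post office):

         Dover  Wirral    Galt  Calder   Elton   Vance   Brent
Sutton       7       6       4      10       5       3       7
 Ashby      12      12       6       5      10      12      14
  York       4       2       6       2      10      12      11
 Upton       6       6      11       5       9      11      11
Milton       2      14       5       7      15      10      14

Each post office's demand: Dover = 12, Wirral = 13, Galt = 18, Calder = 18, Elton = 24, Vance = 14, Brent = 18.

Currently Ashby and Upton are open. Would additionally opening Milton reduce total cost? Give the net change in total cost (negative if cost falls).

Current service cost with {Ashby, Upton}: 916.
Adding Milton: each post office re-picks its cheapest; new service cost 836, saving 80.
Extra fixed cost: 61. Net change = 61 − 80 = -19.
(Totals: 1541 → 1522.)

Yes — net change −19 (cost falls by 19).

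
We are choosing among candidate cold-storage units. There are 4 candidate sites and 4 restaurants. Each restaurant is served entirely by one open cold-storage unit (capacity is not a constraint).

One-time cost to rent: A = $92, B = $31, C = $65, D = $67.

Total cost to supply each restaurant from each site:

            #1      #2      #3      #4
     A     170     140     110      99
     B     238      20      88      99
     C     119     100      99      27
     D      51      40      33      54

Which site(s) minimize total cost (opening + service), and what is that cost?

For any fixed open set, each restaurant goes to its cheapest open site; total = fixed + service.
{D}: #1→D 51, #2→D 40, #3→D 33, #4→D 54. Service 178; fixed 67; total 245.
{B, D}: service 158 + fixed 98 = 256
{C, D}: service 151 + fixed 132 = 283
{A, B, C, D}: #1→D 51, #2→B 20, #3→D 33, #4→C 27. Service 131; fixed 255; total 386.
No other subset beats 245.

Open D only; minimum total cost 245.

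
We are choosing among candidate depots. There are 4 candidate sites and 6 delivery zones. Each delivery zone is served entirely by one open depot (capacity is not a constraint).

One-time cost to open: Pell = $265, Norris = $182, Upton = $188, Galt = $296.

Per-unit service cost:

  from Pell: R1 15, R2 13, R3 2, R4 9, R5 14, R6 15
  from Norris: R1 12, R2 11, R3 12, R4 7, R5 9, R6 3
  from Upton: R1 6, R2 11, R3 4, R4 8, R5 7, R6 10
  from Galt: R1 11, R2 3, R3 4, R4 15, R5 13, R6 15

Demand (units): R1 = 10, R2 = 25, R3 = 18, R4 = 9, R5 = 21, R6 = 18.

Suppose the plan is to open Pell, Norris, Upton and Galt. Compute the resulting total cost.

Total cost: 1366

Each delivery zone is assigned to its cheapest site among the open ones.
{Pell, Norris, Upton, Galt}: R1→Upton 6·10=60, R2→Galt 3·25=75, R3→Pell 2·18=36, R4→Norris 7·9=63, R5→Upton 7·21=147, R6→Norris 3·18=54. Service 435; fixed 931; total 1366.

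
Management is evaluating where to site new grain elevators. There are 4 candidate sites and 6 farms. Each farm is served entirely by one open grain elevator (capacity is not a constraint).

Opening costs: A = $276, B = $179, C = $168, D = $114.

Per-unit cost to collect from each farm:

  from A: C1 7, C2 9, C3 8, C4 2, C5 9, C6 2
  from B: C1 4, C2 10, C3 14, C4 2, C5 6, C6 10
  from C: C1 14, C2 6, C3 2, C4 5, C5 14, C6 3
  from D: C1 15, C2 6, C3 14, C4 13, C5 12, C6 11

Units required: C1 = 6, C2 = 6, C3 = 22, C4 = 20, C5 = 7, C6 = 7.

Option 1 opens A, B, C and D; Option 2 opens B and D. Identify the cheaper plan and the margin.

Option 2 is cheaper by 124.

Option 1: {A, B, C, D}: C1→B 4·6=24, C2→C 6·6=36, C3→C 2·22=44, C4→A 2·20=40, C5→B 6·7=42, C6→A 2·7=14. Service 200; fixed 737; total 937.
Option 2: {B, D}: C1→B 4·6=24, C2→D 6·6=36, C3→B 14·22=308, C4→B 2·20=40, C5→B 6·7=42, C6→B 10·7=70. Service 520; fixed 293; total 813.
Difference: |937 − 813| = 124.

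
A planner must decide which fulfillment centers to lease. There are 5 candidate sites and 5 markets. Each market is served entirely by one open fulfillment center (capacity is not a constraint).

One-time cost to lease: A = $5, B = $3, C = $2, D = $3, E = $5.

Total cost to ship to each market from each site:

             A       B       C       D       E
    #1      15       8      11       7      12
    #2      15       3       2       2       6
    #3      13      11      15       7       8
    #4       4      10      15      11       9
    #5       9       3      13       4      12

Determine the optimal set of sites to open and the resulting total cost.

Open A and D; minimum total cost 32.

For any fixed open set, each market goes to its cheapest open site; total = fixed + service.
{A, D}: #1→D 7, #2→D 2, #3→D 7, #4→A 4, #5→D 4. Service 24; fixed 8; total 32.
{A, B, D}: service 23 + fixed 11 = 34
{A, C, D}: service 24 + fixed 10 = 34
{A, B, C, D, E}: service 23 + fixed 18 = 41
No other subset beats 32.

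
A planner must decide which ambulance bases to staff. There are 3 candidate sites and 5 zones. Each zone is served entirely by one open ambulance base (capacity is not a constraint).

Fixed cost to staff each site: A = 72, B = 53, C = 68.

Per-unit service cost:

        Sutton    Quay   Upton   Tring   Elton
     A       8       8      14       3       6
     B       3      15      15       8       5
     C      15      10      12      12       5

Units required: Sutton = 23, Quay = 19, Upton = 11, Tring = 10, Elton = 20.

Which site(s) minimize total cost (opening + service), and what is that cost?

Open A and B; minimum total cost 630.

For any fixed open set, each zone goes to its cheapest open site; total = fixed + service.
{A, B}: Sutton→B 3·23=69, Quay→A 8·19=152, Upton→A 14·11=154, Tring→A 3·10=30, Elton→B 5·20=100. Service 505; fixed 125; total 630.
{A, B, C}: Sutton→B 3·23=69, Quay→A 8·19=152, Upton→C 12·11=132, Tring→A 3·10=30, Elton→B 5·20=100. Service 483; fixed 193; total 676.
{B, C}: Sutton→B 3·23=69, Quay→C 10·19=190, Upton→C 12·11=132, Tring→B 8·10=80, Elton→B 5·20=100. Service 571; fixed 121; total 692.
{B}: service 699 + fixed 53 = 752
No other subset beats 630.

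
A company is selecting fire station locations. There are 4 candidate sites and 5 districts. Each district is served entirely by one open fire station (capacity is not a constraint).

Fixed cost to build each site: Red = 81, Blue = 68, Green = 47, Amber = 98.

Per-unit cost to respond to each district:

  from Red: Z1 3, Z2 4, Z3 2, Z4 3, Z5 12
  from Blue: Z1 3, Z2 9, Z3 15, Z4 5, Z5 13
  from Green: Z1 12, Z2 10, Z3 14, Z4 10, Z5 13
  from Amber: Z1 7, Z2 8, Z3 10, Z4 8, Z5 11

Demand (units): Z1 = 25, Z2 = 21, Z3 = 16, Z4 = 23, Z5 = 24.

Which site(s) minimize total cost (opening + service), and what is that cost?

For any fixed open set, each district goes to its cheapest open site; total = fixed + service.
{Red}: Z1→Red 3·25=75, Z2→Red 4·21=84, Z3→Red 2·16=32, Z4→Red 3·23=69, Z5→Red 12·24=288. Service 548; fixed 81; total 629.
{Red, Green}: service 548 + fixed 128 = 676
{Red, Blue}: Z1→Red 3·25=75, Z2→Red 4·21=84, Z3→Red 2·16=32, Z4→Red 3·23=69, Z5→Red 12·24=288. Service 548; fixed 149; total 697.
{Red, Blue, Green, Amber}: service 524 + fixed 294 = 818
No other subset beats 629.

Open Red only; minimum total cost 629.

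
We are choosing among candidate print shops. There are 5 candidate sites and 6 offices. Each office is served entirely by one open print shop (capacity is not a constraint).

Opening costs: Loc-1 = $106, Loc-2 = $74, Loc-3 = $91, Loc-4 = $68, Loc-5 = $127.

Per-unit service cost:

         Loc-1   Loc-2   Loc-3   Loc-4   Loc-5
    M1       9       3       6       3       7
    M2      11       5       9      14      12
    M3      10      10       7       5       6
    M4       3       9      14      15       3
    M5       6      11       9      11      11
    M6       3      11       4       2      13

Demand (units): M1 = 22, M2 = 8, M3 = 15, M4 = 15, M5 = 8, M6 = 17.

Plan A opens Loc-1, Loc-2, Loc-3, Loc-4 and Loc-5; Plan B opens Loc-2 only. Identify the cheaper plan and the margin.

Plan A: {Loc-1, Loc-2, Loc-3, Loc-4, Loc-5}: M1→Loc-2 3·22=66, M2→Loc-2 5·8=40, M3→Loc-4 5·15=75, M4→Loc-1 3·15=45, M5→Loc-1 6·8=48, M6→Loc-4 2·17=34. Service 308; fixed 466; total 774.
Plan B: {Loc-2}: M1→Loc-2 3·22=66, M2→Loc-2 5·8=40, M3→Loc-2 10·15=150, M4→Loc-2 9·15=135, M5→Loc-2 11·8=88, M6→Loc-2 11·17=187. Service 666; fixed 74; total 740.
Difference: |774 − 740| = 34.

Plan B is cheaper by 34.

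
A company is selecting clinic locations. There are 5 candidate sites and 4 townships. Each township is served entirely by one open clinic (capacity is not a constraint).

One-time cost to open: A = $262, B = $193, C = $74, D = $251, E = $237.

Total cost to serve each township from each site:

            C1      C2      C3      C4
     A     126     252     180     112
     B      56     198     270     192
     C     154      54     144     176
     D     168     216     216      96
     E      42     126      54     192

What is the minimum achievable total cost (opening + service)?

Minimum total cost: 602

For any fixed open set, each township goes to its cheapest open site; total = fixed + service.
{C}: C1→C 154, C2→C 54, C3→C 144, C4→C 176. Service 528; fixed 74; total 602.
{C, E}: service 326 + fixed 311 = 637
{E}: service 414 + fixed 237 = 651
{A, B, C, D, E}: service 246 + fixed 1017 = 1263
No other subset beats 602.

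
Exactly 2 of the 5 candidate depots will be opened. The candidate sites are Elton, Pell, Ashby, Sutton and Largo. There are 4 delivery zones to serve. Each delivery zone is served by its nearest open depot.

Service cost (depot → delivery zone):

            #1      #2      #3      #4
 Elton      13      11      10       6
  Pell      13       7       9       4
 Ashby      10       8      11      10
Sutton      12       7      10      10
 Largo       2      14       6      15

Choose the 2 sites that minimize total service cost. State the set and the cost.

Choose Pell and Largo; total service cost 19.

With exactly 2 open, each delivery zone uses its cheapest among the chosen.
{Pell, Largo}: #1→Largo 2, #2→Pell 7, #3→Largo 6, #4→Pell 4. Service cost 19.
{Elton, Largo}: service cost 25
{Sutton, Largo}: service cost 25
Among all 10 size-2 choices, {Pell, Largo} is lowest.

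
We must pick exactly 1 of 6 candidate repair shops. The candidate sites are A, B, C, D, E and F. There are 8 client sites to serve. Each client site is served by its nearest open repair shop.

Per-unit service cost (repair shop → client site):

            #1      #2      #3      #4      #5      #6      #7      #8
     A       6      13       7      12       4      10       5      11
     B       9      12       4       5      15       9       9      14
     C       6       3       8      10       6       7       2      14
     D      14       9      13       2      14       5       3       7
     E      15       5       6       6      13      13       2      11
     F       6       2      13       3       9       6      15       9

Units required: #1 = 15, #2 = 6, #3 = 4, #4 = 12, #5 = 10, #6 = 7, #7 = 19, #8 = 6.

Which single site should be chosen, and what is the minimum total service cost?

Choose C only; total service cost 491.

With exactly 1 open, each client site uses its cheapest among the chosen.
{C}: #1→C 6·15=90, #2→C 3·6=18, #3→C 8·4=32, #4→C 10·12=120, #5→C 6·10=60, #6→C 7·7=49, #7→C 2·19=38, #8→C 14·6=84. Service cost 491.
{A}: service cost 611
{D}: service cost 614
Among all 6 size-1 choices, {C} is lowest.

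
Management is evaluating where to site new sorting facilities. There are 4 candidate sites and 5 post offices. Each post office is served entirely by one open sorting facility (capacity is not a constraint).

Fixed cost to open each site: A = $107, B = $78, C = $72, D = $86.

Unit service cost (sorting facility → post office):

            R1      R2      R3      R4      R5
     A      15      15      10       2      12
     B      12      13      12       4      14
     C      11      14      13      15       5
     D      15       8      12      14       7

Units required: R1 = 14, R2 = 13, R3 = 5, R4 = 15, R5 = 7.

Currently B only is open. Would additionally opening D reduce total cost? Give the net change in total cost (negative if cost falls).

Current service cost with {B}: 555.
Adding D: each post office re-picks its cheapest; new service cost 441, saving 114.
Extra fixed cost: 86. Net change = 86 − 114 = -28.
(Totals: 633 → 605.)

Yes — net change −28 (cost falls by 28).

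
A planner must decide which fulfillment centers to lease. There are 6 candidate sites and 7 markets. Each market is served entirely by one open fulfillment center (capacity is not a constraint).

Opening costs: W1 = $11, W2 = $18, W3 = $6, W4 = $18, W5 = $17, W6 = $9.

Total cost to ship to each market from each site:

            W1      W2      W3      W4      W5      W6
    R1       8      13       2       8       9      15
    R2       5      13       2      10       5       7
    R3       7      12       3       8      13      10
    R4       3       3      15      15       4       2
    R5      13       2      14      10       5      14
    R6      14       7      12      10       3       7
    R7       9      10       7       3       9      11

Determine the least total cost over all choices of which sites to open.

Minimum total cost: 49

For any fixed open set, each market goes to its cheapest open site; total = fixed + service.
{W3, W5}: R1→W3 2, R2→W3 2, R3→W3 3, R4→W5 4, R5→W5 5, R6→W5 3, R7→W3 7. Service 26; fixed 23; total 49.
{W2, W3}: R1→W3 2, R2→W3 2, R3→W3 3, R4→W2 3, R5→W2 2, R6→W2 7, R7→W3 7. Service 26; fixed 24; total 50.
{W3, W6}: service 37 + fixed 15 = 52
{W1, W2, W3, W4, W5, W6}: service 17 + fixed 79 = 96
No other subset beats 49.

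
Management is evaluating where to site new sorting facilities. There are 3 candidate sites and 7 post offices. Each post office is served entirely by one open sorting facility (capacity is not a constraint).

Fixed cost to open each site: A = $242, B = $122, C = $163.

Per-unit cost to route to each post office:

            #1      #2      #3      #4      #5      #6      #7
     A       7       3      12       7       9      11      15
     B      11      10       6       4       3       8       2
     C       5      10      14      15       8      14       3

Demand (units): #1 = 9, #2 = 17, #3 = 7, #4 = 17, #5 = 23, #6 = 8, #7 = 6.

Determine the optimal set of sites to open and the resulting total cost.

Open B only; minimum total cost 646.

For any fixed open set, each post office goes to its cheapest open site; total = fixed + service.
{B}: #1→B 11·9=99, #2→B 10·17=170, #3→B 6·7=42, #4→B 4·17=68, #5→B 3·23=69, #6→B 8·8=64, #7→B 2·6=12. Service 524; fixed 122; total 646.
{A, B}: service 369 + fixed 364 = 733
{B, C}: service 470 + fixed 285 = 755
{A, B, C}: #1→C 5·9=45, #2→A 3·17=51, #3→B 6·7=42, #4→B 4·17=68, #5→B 3·23=69, #6→B 8·8=64, #7→B 2·6=12. Service 351; fixed 527; total 878.
(All 7 nonempty subsets were checked; B only is lowest.)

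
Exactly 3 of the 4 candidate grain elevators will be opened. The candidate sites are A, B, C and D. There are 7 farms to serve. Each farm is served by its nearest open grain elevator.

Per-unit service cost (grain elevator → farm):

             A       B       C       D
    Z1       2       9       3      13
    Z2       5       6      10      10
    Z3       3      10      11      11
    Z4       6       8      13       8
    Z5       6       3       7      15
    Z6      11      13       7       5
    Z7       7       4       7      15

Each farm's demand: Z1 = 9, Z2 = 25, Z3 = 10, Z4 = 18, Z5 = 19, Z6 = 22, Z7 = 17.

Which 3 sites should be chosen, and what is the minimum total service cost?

With exactly 3 open, each farm uses its cheapest among the chosen.
{A, B, D}: Z1→A 2·9=18, Z2→A 5·25=125, Z3→A 3·10=30, Z4→A 6·18=108, Z5→B 3·19=57, Z6→D 5·22=110, Z7→B 4·17=68. Service cost 516.
{A, B, C}: service cost 560
{A, C, D}: service cost 624
Among all 4 size-3 choices, {A, B, D} is lowest.

Choose A, B and D; total service cost 516.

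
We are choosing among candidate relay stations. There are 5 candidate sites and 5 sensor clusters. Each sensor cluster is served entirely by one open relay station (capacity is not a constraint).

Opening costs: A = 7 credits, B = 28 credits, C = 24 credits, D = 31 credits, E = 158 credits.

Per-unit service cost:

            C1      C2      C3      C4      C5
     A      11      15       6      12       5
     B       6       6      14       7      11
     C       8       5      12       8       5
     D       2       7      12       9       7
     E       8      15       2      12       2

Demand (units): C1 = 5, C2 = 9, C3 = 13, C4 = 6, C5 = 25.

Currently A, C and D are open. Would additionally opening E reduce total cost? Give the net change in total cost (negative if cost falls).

Current service cost with {A, C, D}: 306.
Adding E: each sensor cluster re-picks its cheapest; new service cost 179, saving 127.
Extra fixed cost: 158. Net change = 158 − 127 = 31.
(Totals: 368 → 399.)

No — net change +31 (cost rises by 31).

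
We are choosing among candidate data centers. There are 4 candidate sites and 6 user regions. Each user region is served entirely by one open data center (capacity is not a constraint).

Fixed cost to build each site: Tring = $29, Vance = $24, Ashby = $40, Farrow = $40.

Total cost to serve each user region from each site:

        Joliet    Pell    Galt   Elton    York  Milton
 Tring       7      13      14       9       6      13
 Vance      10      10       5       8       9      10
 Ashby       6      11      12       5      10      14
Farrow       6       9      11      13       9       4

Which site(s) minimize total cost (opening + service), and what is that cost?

For any fixed open set, each user region goes to its cheapest open site; total = fixed + service.
{Vance}: Joliet→Vance 10, Pell→Vance 10, Galt→Vance 5, Elton→Vance 8, York→Vance 9, Milton→Vance 10. Service 52; fixed 24; total 76.
{Tring}: Joliet→Tring 7, Pell→Tring 13, Galt→Tring 14, Elton→Tring 9, York→Tring 6, Milton→Tring 13. Service 62; fixed 29; total 91.
{Farrow}: service 52 + fixed 40 = 92
{Tring, Vance, Ashby, Farrow}: service 35 + fixed 133 = 168
(All 15 nonempty subsets were checked; Vance only is lowest.)

Open Vance only; minimum total cost 76.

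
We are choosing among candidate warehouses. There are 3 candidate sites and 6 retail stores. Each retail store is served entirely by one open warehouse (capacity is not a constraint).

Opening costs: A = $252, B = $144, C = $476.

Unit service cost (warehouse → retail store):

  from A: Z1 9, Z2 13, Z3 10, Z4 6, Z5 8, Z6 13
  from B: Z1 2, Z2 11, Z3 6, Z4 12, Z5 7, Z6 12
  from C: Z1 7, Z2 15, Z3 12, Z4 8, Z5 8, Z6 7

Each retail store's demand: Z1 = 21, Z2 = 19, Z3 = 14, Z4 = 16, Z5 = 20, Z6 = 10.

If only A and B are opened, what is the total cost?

Total cost: 1087

Each retail store is assigned to its cheapest site among the open ones.
{A, B}: Z1→B 2·21=42, Z2→B 11·19=209, Z3→B 6·14=84, Z4→A 6·16=96, Z5→B 7·20=140, Z6→B 12·10=120. Service 691; fixed 396; total 1087.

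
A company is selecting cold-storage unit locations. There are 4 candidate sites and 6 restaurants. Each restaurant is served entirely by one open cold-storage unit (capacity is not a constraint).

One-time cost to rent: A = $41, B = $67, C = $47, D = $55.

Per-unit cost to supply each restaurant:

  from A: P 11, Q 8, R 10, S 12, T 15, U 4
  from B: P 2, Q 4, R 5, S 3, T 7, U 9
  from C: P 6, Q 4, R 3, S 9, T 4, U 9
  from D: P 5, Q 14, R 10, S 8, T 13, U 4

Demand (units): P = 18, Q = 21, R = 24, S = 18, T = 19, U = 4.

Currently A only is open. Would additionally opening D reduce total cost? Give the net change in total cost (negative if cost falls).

Current service cost with {A}: 1123.
Adding D: each restaurant re-picks its cheapest; new service cost 905, saving 218.
Extra fixed cost: 55. Net change = 55 − 218 = -163.
(Totals: 1164 → 1001.)

Yes — net change −163 (cost falls by 163).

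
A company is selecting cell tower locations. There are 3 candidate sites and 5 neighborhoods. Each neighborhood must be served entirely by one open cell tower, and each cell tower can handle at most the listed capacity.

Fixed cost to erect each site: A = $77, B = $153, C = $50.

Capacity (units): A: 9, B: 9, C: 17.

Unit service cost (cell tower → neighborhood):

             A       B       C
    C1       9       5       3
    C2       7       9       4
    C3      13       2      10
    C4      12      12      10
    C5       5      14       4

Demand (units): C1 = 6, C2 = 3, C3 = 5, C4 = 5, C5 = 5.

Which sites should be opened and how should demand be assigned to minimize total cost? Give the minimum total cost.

Open {A, C}: C1→C 3·6=18, C2→A 7·3=21, C3→C 10·5=50, C4→C 10·5=50, C5→A 5·5=25.
Loads: A carries 8/9, C carries 16/17. Service 164; fixed 127; total 291.
Next best feasible plan costs 296.

Minimum total cost: 291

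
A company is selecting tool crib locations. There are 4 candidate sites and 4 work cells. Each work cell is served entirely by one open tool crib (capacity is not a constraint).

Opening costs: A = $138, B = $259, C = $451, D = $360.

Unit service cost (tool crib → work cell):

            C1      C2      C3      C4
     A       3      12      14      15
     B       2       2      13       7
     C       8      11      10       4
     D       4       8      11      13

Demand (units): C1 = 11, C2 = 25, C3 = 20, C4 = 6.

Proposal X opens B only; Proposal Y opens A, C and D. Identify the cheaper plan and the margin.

Proposal X is cheaper by 773.

Proposal X: {B}: C1→B 2·11=22, C2→B 2·25=50, C3→B 13·20=260, C4→B 7·6=42. Service 374; fixed 259; total 633.
Proposal Y: {A, C, D}: C1→A 3·11=33, C2→D 8·25=200, C3→C 10·20=200, C4→C 4·6=24. Service 457; fixed 949; total 1406.
Difference: |633 − 1406| = 773.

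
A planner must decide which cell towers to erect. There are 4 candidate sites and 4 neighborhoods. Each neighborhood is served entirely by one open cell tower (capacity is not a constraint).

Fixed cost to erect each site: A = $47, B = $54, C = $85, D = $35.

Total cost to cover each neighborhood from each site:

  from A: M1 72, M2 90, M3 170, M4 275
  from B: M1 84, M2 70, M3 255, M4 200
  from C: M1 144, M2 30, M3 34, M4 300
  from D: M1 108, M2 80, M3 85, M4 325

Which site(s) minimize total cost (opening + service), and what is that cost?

Open B and C; minimum total cost 487.

For any fixed open set, each neighborhood goes to its cheapest open site; total = fixed + service.
{B, C}: M1→B 84, M2→C 30, M3→C 34, M4→B 200. Service 348; fixed 139; total 487.
{A, B, C}: service 336 + fixed 186 = 522
{B, C, D}: service 348 + fixed 174 = 522
{A, B, C, D}: M1→A 72, M2→C 30, M3→C 34, M4→B 200. Service 336; fixed 221; total 557.
No other subset beats 487.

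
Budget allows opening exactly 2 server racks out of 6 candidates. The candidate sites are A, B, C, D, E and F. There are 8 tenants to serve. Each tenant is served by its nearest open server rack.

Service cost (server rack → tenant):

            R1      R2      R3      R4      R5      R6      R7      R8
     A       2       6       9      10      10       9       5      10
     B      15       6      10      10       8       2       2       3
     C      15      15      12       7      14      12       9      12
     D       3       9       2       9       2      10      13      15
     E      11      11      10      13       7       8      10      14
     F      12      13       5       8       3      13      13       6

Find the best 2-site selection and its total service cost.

With exactly 2 open, each tenant uses its cheapest among the chosen.
{B, D}: R1→D 3, R2→B 6, R3→D 2, R4→D 9, R5→D 2, R6→B 2, R7→B 2, R8→B 3. Service cost 29.
{B, F}: service cost 41
{A, B}: service cost 42
Among all 15 size-2 choices, {B, D} is lowest.

Choose B and D; total service cost 29.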